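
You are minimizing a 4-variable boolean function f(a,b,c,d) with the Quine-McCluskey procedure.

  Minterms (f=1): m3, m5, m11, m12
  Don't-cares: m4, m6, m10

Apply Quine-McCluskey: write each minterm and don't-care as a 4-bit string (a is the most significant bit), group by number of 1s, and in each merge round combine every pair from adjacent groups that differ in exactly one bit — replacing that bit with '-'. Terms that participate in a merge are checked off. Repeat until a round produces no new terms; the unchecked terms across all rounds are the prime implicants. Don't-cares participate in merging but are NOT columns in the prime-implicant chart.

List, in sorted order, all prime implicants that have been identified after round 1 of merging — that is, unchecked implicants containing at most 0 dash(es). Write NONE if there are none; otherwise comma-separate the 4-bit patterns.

Round 0: 0011✓ 0100✓ 0101✓ 0110✓ 1010✓ 1011✓ 1100✓
Round 1: -011 -100 01-0 010- 101-
PIs = {-011, -100, 01-0, 010-, 101-}

NONE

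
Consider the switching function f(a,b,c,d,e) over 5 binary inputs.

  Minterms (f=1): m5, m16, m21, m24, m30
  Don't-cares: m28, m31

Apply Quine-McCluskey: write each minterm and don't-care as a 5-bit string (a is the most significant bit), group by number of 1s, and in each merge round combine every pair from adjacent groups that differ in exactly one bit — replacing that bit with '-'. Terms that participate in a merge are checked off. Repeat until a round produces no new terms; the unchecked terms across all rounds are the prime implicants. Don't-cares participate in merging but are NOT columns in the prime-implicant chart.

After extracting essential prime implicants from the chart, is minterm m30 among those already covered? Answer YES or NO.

NO

size-2^0 implicants → 00101(✓)  10000(✓)  10101(✓)  11000(✓)  11100(✓)  11110(✓)  11111(✓)
size-2^1 implicants → -0101  1-000  11-00  111-0  1111-
Unchecked terms (primes): -0101, 1-000, 11-00, 111-0, 1111-
Minterm coverage:
  m5 ⊆ -0101 [E]
  m16 ⊆ 1-000 [E]
  m21 ⊆ -0101 [E]
  m24 ⊆ 1-000,11-00
  m30 ⊆ 111-0,1111-
E = {-0101, 1-000}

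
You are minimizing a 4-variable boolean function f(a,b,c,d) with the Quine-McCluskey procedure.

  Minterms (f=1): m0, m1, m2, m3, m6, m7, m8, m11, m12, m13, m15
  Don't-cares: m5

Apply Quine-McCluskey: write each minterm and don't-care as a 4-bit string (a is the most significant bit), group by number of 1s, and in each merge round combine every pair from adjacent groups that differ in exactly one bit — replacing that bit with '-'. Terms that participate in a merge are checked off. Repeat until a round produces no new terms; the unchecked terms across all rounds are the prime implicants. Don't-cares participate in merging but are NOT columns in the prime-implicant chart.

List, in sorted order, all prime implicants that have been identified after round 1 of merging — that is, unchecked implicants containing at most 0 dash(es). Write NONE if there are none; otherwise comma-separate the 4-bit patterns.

NONE

[col 0] 0000*, 0001*, 0010*, 0011*, 0101*, 0110*, 0111*, 1000*, 1011*, 1100*, 1101*, 1111*
[col 1] -000, -011*, -101*, -111*, 0-01*, 0-10*, 0-11*, 00-0*, 00-1*, 000-*, 001-*, 01-1*, 011-*, 1-00, 1-11*, 11-1*, 110-
[col 2] --11, -1-1, 0--1, 0-1-, 00--
Prime implicants: --11, -000, -1-1, 0--1, 0-1-, 00--, 1-00, 110-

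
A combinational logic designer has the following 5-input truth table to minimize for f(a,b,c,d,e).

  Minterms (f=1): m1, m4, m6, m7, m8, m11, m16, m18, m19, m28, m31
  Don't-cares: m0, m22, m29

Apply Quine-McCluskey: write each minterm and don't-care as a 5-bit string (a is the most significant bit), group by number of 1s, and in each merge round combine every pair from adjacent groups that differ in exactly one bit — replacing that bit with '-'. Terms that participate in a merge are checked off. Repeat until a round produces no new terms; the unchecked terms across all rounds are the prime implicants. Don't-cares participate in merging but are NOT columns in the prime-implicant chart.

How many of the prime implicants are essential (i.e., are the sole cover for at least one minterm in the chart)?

[col 0] 00000*, 00001*, 00100*, 00110*, 00111*, 01000*, 01011, 10000*, 10010*, 10011*, 10110*, 11100*, 11101*, 11111*
[col 1] -0000, -0110, 0-000, 00-00, 0000-, 001-0, 0011-, 10-10, 100-0, 1001-, 111-1, 1110-
Prime implicants: -0000, -0110, 0-000, 00-00, 0000-, 001-0, 0011-, 01011, 10-10, 100-0, 1001-, 111-1, 1110-
PI chart (minterm → PIs covering it):
  1 | 0000-  (sole → essential)
  4 | 00-00,001-0
  6 | -0110,001-0,0011-
  7 | 0011-  (sole → essential)
  8 | 0-000  (sole → essential)
  11 | 01011  (sole → essential)
  16 | -0000,100-0
  18 | 10-10,100-0,1001-
  19 | 1001-  (sole → essential)
  28 | 1110-  (sole → essential)
  31 | 111-1  (sole → essential)
Essential prime implicants: 0-000, 0000-, 0011-, 01011, 1001-, 111-1, 1110-

7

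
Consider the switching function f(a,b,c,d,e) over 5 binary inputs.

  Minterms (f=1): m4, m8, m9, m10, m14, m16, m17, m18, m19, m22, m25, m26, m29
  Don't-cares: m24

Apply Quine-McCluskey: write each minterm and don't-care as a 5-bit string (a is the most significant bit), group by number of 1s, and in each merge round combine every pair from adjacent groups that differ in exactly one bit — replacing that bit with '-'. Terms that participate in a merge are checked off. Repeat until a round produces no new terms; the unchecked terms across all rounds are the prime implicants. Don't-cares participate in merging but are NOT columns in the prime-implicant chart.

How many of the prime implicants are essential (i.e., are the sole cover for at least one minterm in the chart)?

6

size-2^0 implicants → 00100  01000(✓)  01001(✓)  01010(✓)  01110(✓)  10000(✓)  10001(✓)  10010(✓)  10011(✓)  10110(✓)  11000(✓)  11001(✓)  11010(✓)  11101(✓)
size-2^1 implicants → -1000(✓)  -1001(✓)  -1010(✓)  01-10  010-0(✓)  0100-(✓)  1-000(✓)  1-001(✓)  1-010(✓)  10-10  100-0(✓)  100-1(✓)  1000-(✓)  1001-(✓)  11-01  110-0(✓)  1100-(✓)
size-2^2 implicants → -10-0  -100-  1-0-0  1-00-  100--
Unchecked terms (primes): -10-0, -100-, 00100, 01-10, 1-0-0, 1-00-, 10-10, 100--, 11-01
Minterm coverage:
  m4 ⊆ 00100 [E]
  m8 ⊆ -10-0,-100-
  m9 ⊆ -100- [E]
  m10 ⊆ -10-0,01-10
  m14 ⊆ 01-10 [E]
  m16 ⊆ 1-0-0,1-00-,100--
  m17 ⊆ 1-00-,100--
  m18 ⊆ 1-0-0,10-10,100--
  m19 ⊆ 100-- [E]
  m22 ⊆ 10-10 [E]
  m25 ⊆ -100-,1-00-,11-01
  m26 ⊆ -10-0,1-0-0
  m29 ⊆ 11-01 [E]
E = {-100-, 00100, 01-10, 10-10, 100--, 11-01}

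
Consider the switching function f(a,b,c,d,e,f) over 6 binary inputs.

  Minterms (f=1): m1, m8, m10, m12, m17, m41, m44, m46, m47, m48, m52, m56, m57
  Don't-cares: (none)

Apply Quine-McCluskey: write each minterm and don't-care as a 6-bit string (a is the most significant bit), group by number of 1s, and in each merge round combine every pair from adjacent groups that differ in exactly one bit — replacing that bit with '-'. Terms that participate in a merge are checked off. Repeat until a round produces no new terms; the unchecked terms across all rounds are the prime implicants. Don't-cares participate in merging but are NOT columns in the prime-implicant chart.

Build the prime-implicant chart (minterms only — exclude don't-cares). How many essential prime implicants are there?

Round 0: 000001✓ 001000✓ 001010✓ 001100✓ 010001✓ 101001✓ 101100✓ 101110✓ 101111✓ 110000✓ 110100✓ 111000✓ 111001✓
Round 1: -01100 0-0001 001-00 0010-0 1-1001 1011-0 10111- 11-000 110-00 11100-
PIs = {-01100, 0-0001, 001-00, 0010-0, 1-1001, 1011-0, 10111-, 11-000, 110-00, 11100-}
Coverage chart:
  m1: 0-0001 ←essential
  m8: 001-00,0010-0
  m10: 0010-0 ←essential
  m12: -01100,001-00
  m17: 0-0001 ←essential
  m41: 1-1001 ←essential
  m44: -01100,1011-0
  m46: 1011-0,10111-
  m47: 10111- ←essential
  m48: 11-000,110-00
  m52: 110-00 ←essential
  m56: 11-000,11100-
  m57: 1-1001,11100-
Essential: 0-0001, 0010-0, 1-1001, 10111-, 110-00

5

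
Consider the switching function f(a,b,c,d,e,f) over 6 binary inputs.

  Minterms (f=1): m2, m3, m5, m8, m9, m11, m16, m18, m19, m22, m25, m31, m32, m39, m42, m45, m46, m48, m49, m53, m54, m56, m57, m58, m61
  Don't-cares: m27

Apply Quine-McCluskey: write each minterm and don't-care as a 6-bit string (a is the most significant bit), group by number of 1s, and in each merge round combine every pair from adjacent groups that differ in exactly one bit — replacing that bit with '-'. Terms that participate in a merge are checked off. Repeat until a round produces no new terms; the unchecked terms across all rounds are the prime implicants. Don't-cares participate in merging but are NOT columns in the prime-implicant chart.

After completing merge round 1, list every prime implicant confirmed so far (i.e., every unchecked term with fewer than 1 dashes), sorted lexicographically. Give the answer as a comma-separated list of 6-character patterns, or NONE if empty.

[col 0] 000010*, 000011*, 000101, 001000*, 001001*, 001011*, 010000*, 010010*, 010011*, 010110*, 011001*, 011011*, 011111*, 100000*, 100111, 101010*, 101101*, 101110*, 110000*, 110001*, 110101*, 110110*, 111000*, 111001*, 111010*, 111101*
[col 1] -10000, -10110, -11001, 0-0010*, 0-0011*, 0-1001*, 0-1011*, 00-011*, 00001-*, 0010-1*, 00100-, 01-011*, 010-10, 0100-0, 01001-*, 011-11, 0110-1*, 1-0000, 1-1010, 1-1101, 101-10, 11-000*, 11-001*, 11-101*, 110-01*, 11000-*, 111-01*, 1110-0, 11100-*
[col 2] 0--011, 0-001-, 0-10-1, 11--01, 11-00-
Prime implicants: -10000, -10110, -11001, 0--011, 0-001-, 0-10-1, 000101, 00100-, 010-10, 0100-0, 011-11, 1-0000, 1-1010, 1-1101, 100111, 101-10, 11--01, 11-00-, 1110-0

000101, 100111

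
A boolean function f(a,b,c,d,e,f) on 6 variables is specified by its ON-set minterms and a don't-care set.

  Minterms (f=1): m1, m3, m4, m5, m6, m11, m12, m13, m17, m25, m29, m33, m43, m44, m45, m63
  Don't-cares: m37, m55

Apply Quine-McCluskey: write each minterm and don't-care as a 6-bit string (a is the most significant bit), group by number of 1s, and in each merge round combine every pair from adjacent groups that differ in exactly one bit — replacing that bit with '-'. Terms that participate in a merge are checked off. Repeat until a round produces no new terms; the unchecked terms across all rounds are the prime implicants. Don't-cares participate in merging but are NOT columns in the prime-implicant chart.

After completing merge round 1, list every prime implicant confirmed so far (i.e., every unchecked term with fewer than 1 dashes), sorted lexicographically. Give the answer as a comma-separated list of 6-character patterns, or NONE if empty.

size-2^0 implicants → 000001(✓)  000011(✓)  000100(✓)  000101(✓)  000110(✓)  001011(✓)  001100(✓)  001101(✓)  010001(✓)  011001(✓)  011101(✓)  100001(✓)  100101(✓)  101011(✓)  101100(✓)  101101(✓)  110111(✓)  111111(✓)
size-2^1 implicants → -00001(✓)  -00101(✓)  -01011  -01100(✓)  -01101(✓)  0-0001  0-1101  00-011  00-100(✓)  00-101(✓)  000-01(✓)  0000-1  0001-0  00010-(✓)  00110-(✓)  01-001  011-01  10-101(✓)  100-01(✓)  10110-(✓)  11-111
size-2^2 implicants → -0-101  -00-01  -0110-  00-10-
Unchecked terms (primes): -0-101, -00-01, -01011, -0110-, 0-0001, 0-1101, 00-011, 00-10-, 0000-1, 0001-0, 01-001, 011-01, 11-111

NONE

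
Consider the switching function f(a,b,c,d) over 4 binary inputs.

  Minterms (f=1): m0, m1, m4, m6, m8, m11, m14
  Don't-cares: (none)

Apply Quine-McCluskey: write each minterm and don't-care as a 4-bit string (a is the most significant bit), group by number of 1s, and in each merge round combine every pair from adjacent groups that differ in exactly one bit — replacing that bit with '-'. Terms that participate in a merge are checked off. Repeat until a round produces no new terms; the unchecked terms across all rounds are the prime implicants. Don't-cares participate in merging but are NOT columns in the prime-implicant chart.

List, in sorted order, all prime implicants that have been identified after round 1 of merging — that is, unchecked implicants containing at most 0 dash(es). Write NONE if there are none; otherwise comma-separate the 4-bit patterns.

1011

[col 0] 0000*, 0001*, 0100*, 0110*, 1000*, 1011, 1110*
[col 1] -000, -110, 0-00, 000-, 01-0
Prime implicants: -000, -110, 0-00, 000-, 01-0, 1011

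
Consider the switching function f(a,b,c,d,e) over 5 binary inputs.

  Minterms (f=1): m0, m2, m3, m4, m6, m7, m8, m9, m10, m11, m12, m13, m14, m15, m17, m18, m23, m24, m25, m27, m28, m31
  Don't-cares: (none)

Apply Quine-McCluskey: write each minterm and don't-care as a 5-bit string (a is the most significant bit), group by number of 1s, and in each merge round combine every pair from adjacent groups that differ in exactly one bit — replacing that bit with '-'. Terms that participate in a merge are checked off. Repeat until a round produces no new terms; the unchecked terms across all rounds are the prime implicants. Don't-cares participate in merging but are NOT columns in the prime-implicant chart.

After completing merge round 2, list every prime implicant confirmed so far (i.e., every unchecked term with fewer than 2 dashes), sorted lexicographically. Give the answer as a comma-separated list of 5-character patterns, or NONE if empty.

-0010, 1-001

[col 0] 00000*, 00010*, 00011*, 00100*, 00110*, 00111*, 01000*, 01001*, 01010*, 01011*, 01100*, 01101*, 01110*, 01111*, 10001*, 10010*, 10111*, 11000*, 11001*, 11011*, 11100*, 11111*
[col 1] -0010, -0111*, -1000*, -1001*, -1011*, -1100*, -1111*, 0-000*, 0-010*, 0-011*, 0-100*, 0-110*, 0-111*, 00-00*, 00-10*, 00-11*, 000-0*, 0001-*, 001-0*, 0011-*, 01-00*, 01-01*, 01-10*, 01-11*, 010-0*, 010-1*, 0100-*, 0101-*, 011-0*, 011-1*, 0110-*, 0111-*, 1-001, 1-111*, 11-00*, 11-11*, 110-1*, 1100-*
[col 2] --111, -1-00, -1-11, -10-1, -100-, 0--00*, 0--10*, 0--11*, 0-0-0*, 0-01-*, 0-1-0*, 0-11-*, 00--0*, 00-1-*, 01--0*, 01--1*, 01-0-*, 01-1-*, 010--*, 011--*
[col 3] 0---0, 0--1-, 01---
Prime implicants: --111, -0010, -1-00, -1-11, -10-1, -100-, 0---0, 0--1-, 01---, 1-001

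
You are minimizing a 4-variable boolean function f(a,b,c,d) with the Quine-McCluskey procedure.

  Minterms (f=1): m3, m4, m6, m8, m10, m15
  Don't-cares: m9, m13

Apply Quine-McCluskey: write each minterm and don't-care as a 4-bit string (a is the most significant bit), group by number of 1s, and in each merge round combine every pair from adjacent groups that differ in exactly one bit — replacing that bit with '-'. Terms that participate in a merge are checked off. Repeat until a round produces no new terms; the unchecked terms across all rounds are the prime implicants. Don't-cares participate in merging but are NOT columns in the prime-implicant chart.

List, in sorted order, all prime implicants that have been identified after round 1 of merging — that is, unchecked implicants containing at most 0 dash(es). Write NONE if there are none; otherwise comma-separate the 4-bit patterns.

0011

Round 0: 0011 0100✓ 0110✓ 1000✓ 1001✓ 1010✓ 1101✓ 1111✓
Round 1: 01-0 1-01 10-0 100- 11-1
PIs = {0011, 01-0, 1-01, 10-0, 100-, 11-1}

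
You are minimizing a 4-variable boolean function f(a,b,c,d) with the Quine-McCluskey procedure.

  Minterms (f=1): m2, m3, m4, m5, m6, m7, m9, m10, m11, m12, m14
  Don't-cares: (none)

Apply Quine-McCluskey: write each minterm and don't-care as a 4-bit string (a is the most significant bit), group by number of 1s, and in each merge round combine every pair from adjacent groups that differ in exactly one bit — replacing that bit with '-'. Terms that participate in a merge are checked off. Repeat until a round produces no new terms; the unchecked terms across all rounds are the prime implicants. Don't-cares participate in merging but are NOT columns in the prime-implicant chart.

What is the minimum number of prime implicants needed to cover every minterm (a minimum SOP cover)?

Round 0: 0010✓ 0011✓ 0100✓ 0101✓ 0110✓ 0111✓ 1001✓ 1010✓ 1011✓ 1100✓ 1110✓
Round 1: -010✓ -011✓ -100✓ -110✓ 0-10✓ 0-11✓ 001-✓ 01-0✓ 01-1✓ 010-✓ 011-✓ 1-10✓ 10-1 101-✓ 11-0✓
Round 2: --10 -01- -1-0 0-1- 01--
PIs = {--10, -01-, -1-0, 0-1-, 01--, 10-1}
Coverage chart:
  m2: --10,-01-,0-1-
  m3: -01-,0-1-
  m4: -1-0,01--
  m5: 01-- ←essential
  m6: --10,-1-0,0-1-,01--
  m7: 0-1-,01--
  m9: 10-1 ←essential
  m10: --10,-01-
  m11: -01-,10-1
  m12: -1-0 ←essential
  m14: --10,-1-0
Essential: -1-0, 01--, 10-1
Petrick residual → -01-
Min cover (4 terms): b'c + bd' + a'b + ab'd

4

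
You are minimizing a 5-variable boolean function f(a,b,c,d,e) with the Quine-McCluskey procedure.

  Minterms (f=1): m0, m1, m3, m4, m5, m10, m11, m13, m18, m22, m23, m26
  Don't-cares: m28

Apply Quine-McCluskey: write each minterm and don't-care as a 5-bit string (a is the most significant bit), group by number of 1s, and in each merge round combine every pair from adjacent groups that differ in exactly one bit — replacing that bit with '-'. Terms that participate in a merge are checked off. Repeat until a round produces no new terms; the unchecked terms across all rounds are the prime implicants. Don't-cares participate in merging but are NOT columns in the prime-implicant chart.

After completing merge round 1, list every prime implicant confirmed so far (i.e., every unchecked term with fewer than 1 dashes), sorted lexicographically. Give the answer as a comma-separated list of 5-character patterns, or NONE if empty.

11100

size-2^0 implicants → 00000(✓)  00001(✓)  00011(✓)  00100(✓)  00101(✓)  01010(✓)  01011(✓)  01101(✓)  10010(✓)  10110(✓)  10111(✓)  11010(✓)  11100
size-2^1 implicants → -1010  0-011  0-101  00-00(✓)  00-01(✓)  000-1  0000-(✓)  0010-(✓)  0101-  1-010  10-10  1011-
size-2^2 implicants → 00-0-
Unchecked terms (primes): -1010, 0-011, 0-101, 00-0-, 000-1, 0101-, 1-010, 10-10, 1011-, 11100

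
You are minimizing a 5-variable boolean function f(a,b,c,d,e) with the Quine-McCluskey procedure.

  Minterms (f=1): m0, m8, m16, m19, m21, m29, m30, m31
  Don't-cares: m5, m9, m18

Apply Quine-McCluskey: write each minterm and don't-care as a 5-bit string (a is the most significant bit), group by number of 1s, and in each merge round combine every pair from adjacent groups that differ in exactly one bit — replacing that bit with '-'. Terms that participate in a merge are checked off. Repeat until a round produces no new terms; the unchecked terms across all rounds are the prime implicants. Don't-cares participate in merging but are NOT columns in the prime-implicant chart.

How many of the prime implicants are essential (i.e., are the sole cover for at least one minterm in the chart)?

2

Round 0: 00000✓ 00101✓ 01000✓ 01001✓ 10000✓ 10010✓ 10011✓ 10101✓ 11101✓ 11110✓ 11111✓
Round 1: -0000 -0101 0-000 0100- 1-101 100-0 1001- 111-1 1111-
PIs = {-0000, -0101, 0-000, 0100-, 1-101, 100-0, 1001-, 111-1, 1111-}
Coverage chart:
  m0: -0000,0-000
  m8: 0-000,0100-
  m16: -0000,100-0
  m19: 1001- ←essential
  m21: -0101,1-101
  m29: 1-101,111-1
  m30: 1111- ←essential
  m31: 111-1,1111-
Essential: 1001-, 1111-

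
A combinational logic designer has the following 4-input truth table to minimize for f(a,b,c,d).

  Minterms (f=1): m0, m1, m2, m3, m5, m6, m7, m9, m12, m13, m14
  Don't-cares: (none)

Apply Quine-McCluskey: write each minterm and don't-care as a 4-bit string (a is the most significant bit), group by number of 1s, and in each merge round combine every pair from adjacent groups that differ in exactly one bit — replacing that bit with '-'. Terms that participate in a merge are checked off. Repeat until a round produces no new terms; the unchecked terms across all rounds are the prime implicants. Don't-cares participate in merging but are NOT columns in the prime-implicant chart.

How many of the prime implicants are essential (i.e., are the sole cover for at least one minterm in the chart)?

2

[col 0] 0000*, 0001*, 0010*, 0011*, 0101*, 0110*, 0111*, 1001*, 1100*, 1101*, 1110*
[col 1] -001*, -101*, -110, 0-01*, 0-10*, 0-11*, 00-0*, 00-1*, 000-*, 001-*, 01-1*, 011-*, 1-01*, 11-0, 110-
[col 2] --01, 0--1, 0-1-, 00--
Prime implicants: --01, -110, 0--1, 0-1-, 00--, 11-0, 110-
PI chart (minterm → PIs covering it):
  0 | 00--  (sole → essential)
  1 | --01,0--1,00--
  2 | 0-1-,00--
  3 | 0--1,0-1-,00--
  5 | --01,0--1
  6 | -110,0-1-
  7 | 0--1,0-1-
  9 | --01  (sole → essential)
  12 | 11-0,110-
  13 | --01,110-
  14 | -110,11-0
Essential prime implicants: --01, 00--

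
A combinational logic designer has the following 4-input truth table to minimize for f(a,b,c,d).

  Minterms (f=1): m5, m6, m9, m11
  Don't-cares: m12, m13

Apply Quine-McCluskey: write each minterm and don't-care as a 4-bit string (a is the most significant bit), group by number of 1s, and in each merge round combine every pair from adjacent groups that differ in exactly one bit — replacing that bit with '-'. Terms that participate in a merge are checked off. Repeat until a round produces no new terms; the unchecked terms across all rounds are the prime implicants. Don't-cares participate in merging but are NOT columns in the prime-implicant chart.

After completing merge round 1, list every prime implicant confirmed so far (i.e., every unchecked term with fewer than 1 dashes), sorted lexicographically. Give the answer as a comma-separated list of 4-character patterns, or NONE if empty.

size-2^0 implicants → 0101(✓)  0110  1001(✓)  1011(✓)  1100(✓)  1101(✓)
size-2^1 implicants → -101  1-01  10-1  110-
Unchecked terms (primes): -101, 0110, 1-01, 10-1, 110-

0110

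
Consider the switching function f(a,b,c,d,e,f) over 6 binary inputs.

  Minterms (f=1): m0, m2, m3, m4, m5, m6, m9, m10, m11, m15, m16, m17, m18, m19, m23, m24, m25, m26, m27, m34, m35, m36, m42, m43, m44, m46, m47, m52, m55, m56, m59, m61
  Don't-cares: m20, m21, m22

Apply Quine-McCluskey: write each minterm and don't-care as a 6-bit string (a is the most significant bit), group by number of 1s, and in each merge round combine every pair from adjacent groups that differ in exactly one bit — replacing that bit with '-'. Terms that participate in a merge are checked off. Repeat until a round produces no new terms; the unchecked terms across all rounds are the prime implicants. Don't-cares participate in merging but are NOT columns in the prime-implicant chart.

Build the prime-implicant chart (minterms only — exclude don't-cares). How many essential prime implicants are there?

10

size-2^0 implicants → 000000(✓)  000010(✓)  000011(✓)  000100(✓)  000101(✓)  000110(✓)  001001(✓)  001010(✓)  001011(✓)  001111(✓)  010000(✓)  010001(✓)  010010(✓)  010011(✓)  010100(✓)  010101(✓)  010110(✓)  010111(✓)  011000(✓)  011001(✓)  011010(✓)  011011(✓)  100010(✓)  100011(✓)  100100(✓)  101010(✓)  101011(✓)  101100(✓)  101110(✓)  101111(✓)  110100(✓)  110111(✓)  111000(✓)  111011(✓)  111101
size-2^1 implicants → -00010(✓)  -00011(✓)  -00100(✓)  -01010(✓)  -01011(✓)  -01111(✓)  -10100(✓)  -10111  -11000  -11011(✓)  0-0000(✓)  0-0010(✓)  0-0011(✓)  0-0100(✓)  0-0101(✓)  0-0110(✓)  0-1001(✓)  0-1010(✓)  0-1011(✓)  00-010(✓)  00-011(✓)  000-00(✓)  000-10(✓)  0000-0(✓)  00001-(✓)  0001-0(✓)  00010-(✓)  001-11(✓)  0010-1(✓)  00101-(✓)  01-000(✓)  01-001(✓)  01-010(✓)  01-011(✓)  010-00(✓)  010-01(✓)  010-10(✓)  010-11(✓)  0100-0(✓)  0100-1(✓)  01000-(✓)  01001-(✓)  0101-0(✓)  0101-1(✓)  01010-(✓)  01011-(✓)  0110-0(✓)  0110-1(✓)  01100-(✓)  01101-(✓)  1-0100(✓)  1-1011(✓)  10-010(✓)  10-011(✓)  10-100  10001-(✓)  101-10(✓)  101-11(✓)  10101-(✓)  1011-0  10111-(✓)
size-2^2 implicants → --0100  --1011  -0-010(✓)  -0-011(✓)  -0001-(✓)  -01-11  -0101-(✓)  0--010(✓)  0--011(✓)  0-0-00(✓)  0-0-10(✓)  0-00-0(✓)  0-001-(✓)  0-01-0(✓)  0-010-  0-10-1  0-101-(✓)  00-01-(✓)  000--0(✓)  01-0-0(✓)  01-0-1(✓)  01-00-(✓)  01-01-(✓)  010--0(✓)  010--1(✓)  010-0-(✓)  010-1-(✓)  0100--(✓)  0101--(✓)  0110--(✓)  10-01-(✓)  101-1-
size-2^3 implicants → -0-01-  0--01-  0-0--0  01-0--  010---
Unchecked terms (primes): --0100, --1011, -0-01-, -01-11, -10111, -11000, 0--01-, 0-0--0, 0-010-, 0-10-1, 01-0--, 010---, 10-100, 101-1-, 1011-0, 111101
Minterm coverage:
  m0 ⊆ 0-0--0 [E]
  m2 ⊆ -0-01-,0--01-,0-0--0
  m3 ⊆ -0-01-,0--01-
  m4 ⊆ --0100,0-0--0,0-010-
  m5 ⊆ 0-010- [E]
  m6 ⊆ 0-0--0 [E]
  m9 ⊆ 0-10-1 [E]
  m10 ⊆ -0-01-,0--01-
  m11 ⊆ --1011,-0-01-,-01-11,0--01-,0-10-1
  m15 ⊆ -01-11 [E]
  m16 ⊆ 0-0--0,01-0--,010---
  m17 ⊆ 01-0--,010---
  m18 ⊆ 0--01-,0-0--0,01-0--,010---
  m19 ⊆ 0--01-,01-0--,010---
  m23 ⊆ -10111,010---
  m24 ⊆ -11000,01-0--
  m25 ⊆ 0-10-1,01-0--
  m26 ⊆ 0--01-,01-0--
  m27 ⊆ --1011,0--01-,0-10-1,01-0--
  m34 ⊆ -0-01- [E]
  m35 ⊆ -0-01- [E]
  m36 ⊆ --0100,10-100
  m42 ⊆ -0-01-,101-1-
  m43 ⊆ --1011,-0-01-,-01-11,101-1-
  m44 ⊆ 10-100,1011-0
  m46 ⊆ 101-1-,1011-0
  m47 ⊆ -01-11,101-1-
  m52 ⊆ --0100 [E]
  m55 ⊆ -10111 [E]
  m56 ⊆ -11000 [E]
  m59 ⊆ --1011 [E]
  m61 ⊆ 111101 [E]
E = {--0100, --1011, -0-01-, -01-11, -10111, -11000, 0-0--0, 0-010-, 0-10-1, 111101}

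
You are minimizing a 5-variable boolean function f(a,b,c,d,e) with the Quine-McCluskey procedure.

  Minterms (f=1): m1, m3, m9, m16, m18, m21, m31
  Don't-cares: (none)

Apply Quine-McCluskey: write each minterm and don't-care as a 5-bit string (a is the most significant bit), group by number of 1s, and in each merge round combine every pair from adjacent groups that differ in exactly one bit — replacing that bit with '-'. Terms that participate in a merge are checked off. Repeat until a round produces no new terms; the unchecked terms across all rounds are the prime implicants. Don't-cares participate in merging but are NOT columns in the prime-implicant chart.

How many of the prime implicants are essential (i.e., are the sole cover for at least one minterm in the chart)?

[col 0] 00001*, 00011*, 01001*, 10000*, 10010*, 10101, 11111
[col 1] 0-001, 000-1, 100-0
Prime implicants: 0-001, 000-1, 100-0, 10101, 11111
PI chart (minterm → PIs covering it):
  1 | 0-001,000-1
  3 | 000-1  (sole → essential)
  9 | 0-001  (sole → essential)
  16 | 100-0  (sole → essential)
  18 | 100-0  (sole → essential)
  21 | 10101  (sole → essential)
  31 | 11111  (sole → essential)
Essential prime implicants: 0-001, 000-1, 100-0, 10101, 11111

5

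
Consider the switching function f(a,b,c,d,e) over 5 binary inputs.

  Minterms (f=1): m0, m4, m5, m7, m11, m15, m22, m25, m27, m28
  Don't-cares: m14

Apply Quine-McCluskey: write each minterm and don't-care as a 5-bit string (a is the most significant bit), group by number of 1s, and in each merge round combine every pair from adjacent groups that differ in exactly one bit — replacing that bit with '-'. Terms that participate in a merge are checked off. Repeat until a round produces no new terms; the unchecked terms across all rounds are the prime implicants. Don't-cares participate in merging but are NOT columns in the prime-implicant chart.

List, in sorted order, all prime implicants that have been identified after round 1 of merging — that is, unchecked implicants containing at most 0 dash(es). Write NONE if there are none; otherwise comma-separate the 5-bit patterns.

10110, 11100

[col 0] 00000*, 00100*, 00101*, 00111*, 01011*, 01110*, 01111*, 10110, 11001*, 11011*, 11100
[col 1] -1011, 0-111, 00-00, 001-1, 0010-, 01-11, 0111-, 110-1
Prime implicants: -1011, 0-111, 00-00, 001-1, 0010-, 01-11, 0111-, 10110, 110-1, 11100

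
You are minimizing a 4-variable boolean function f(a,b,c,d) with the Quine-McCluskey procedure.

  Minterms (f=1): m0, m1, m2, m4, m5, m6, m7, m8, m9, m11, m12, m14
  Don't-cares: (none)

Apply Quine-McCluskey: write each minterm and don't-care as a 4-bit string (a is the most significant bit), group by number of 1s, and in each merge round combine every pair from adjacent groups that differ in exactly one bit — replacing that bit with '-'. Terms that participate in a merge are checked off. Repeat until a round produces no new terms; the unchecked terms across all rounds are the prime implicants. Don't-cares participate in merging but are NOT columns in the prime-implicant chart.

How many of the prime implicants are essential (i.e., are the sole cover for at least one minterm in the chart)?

4

[col 0] 0000*, 0001*, 0010*, 0100*, 0101*, 0110*, 0111*, 1000*, 1001*, 1011*, 1100*, 1110*
[col 1] -000*, -001*, -100*, -110*, 0-00*, 0-01*, 0-10*, 00-0*, 000-*, 01-0*, 01-1*, 010-*, 011-*, 1-00*, 10-1, 100-*, 11-0*
[col 2] --00, -00-, -1-0, 0--0, 0-0-, 01--
Prime implicants: --00, -00-, -1-0, 0--0, 0-0-, 01--, 10-1
PI chart (minterm → PIs covering it):
  0 | --00,-00-,0--0,0-0-
  1 | -00-,0-0-
  2 | 0--0  (sole → essential)
  4 | --00,-1-0,0--0,0-0-,01--
  5 | 0-0-,01--
  6 | -1-0,0--0,01--
  7 | 01--  (sole → essential)
  8 | --00,-00-
  9 | -00-,10-1
  11 | 10-1  (sole → essential)
  12 | --00,-1-0
  14 | -1-0  (sole → essential)
Essential prime implicants: -1-0, 0--0, 01--, 10-1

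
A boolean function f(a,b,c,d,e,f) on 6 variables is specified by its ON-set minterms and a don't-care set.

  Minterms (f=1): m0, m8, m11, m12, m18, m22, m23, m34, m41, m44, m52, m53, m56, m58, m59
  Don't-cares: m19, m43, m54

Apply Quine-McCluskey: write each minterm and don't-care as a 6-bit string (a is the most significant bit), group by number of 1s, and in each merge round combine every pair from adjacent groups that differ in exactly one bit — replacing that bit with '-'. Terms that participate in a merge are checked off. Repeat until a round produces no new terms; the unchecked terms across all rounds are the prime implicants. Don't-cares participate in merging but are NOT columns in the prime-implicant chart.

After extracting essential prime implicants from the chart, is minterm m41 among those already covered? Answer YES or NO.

YES

[col 0] 000000*, 001000*, 001011*, 001100*, 010010*, 010011*, 010110*, 010111*, 100010, 101001*, 101011*, 101100*, 110100*, 110101*, 110110*, 111000*, 111010*, 111011*
[col 1] -01011, -01100, -10110, 00-000, 001-00, 010-10*, 010-11*, 01001-*, 01011-*, 1-1011, 1010-1, 1101-0, 11010-, 1110-0, 11101-
[col 2] 010-1-
Prime implicants: -01011, -01100, -10110, 00-000, 001-00, 010-1-, 1-1011, 100010, 1010-1, 1101-0, 11010-, 1110-0, 11101-
PI chart (minterm → PIs covering it):
  0 | 00-000  (sole → essential)
  8 | 00-000,001-00
  11 | -01011  (sole → essential)
  12 | -01100,001-00
  18 | 010-1-  (sole → essential)
  22 | -10110,010-1-
  23 | 010-1-  (sole → essential)
  34 | 100010  (sole → essential)
  41 | 1010-1  (sole → essential)
  44 | -01100  (sole → essential)
  52 | 1101-0,11010-
  53 | 11010-  (sole → essential)
  56 | 1110-0  (sole → essential)
  58 | 1110-0,11101-
  59 | 1-1011,11101-
Essential prime implicants: -01011, -01100, 00-000, 010-1-, 100010, 1010-1, 11010-, 1110-0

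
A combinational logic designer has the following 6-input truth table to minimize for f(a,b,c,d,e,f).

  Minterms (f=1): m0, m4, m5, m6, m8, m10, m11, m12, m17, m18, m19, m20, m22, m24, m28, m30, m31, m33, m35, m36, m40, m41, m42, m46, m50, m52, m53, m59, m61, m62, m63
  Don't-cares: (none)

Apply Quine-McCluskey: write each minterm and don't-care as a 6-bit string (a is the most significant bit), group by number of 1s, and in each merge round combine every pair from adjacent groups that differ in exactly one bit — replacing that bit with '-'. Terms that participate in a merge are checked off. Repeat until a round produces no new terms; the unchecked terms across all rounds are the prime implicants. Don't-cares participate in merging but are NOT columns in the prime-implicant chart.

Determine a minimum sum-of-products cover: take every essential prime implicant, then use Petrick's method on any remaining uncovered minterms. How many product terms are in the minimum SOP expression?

14

size-2^0 implicants → 000000(✓)  000100(✓)  000101(✓)  000110(✓)  001000(✓)  001010(✓)  001011(✓)  001100(✓)  010001(✓)  010010(✓)  010011(✓)  010100(✓)  010110(✓)  011000(✓)  011100(✓)  011110(✓)  011111(✓)  100001(✓)  100011(✓)  100100(✓)  101000(✓)  101001(✓)  101010(✓)  101110(✓)  110010(✓)  110100(✓)  110101(✓)  111011(✓)  111101(✓)  111110(✓)  111111(✓)
size-2^1 implicants → -00100(✓)  -01000(✓)  -01010(✓)  -10010  -10100(✓)  -11110(✓)  -11111(✓)  0-0100(✓)  0-0110(✓)  0-1000(✓)  0-1100(✓)  00-000(✓)  00-100(✓)  000-00(✓)  0001-0(✓)  00010-  001-00(✓)  0010-0(✓)  00101-  01-100(✓)  01-110(✓)  010-10  0100-1  01001-  0101-0(✓)  011-00(✓)  0111-0(✓)  01111-(✓)  1-0100(✓)  1-1110  10-001  1000-1  101-10  1010-0(✓)  10100-  11-101  11010-  111-11  1111-1  11111-(✓)
size-2^2 implicants → --0100  -010-0  -1111-  0--100  0-01-0  0-1-00  00--00  01-1-0
Unchecked terms (primes): --0100, -010-0, -10010, -1111-, 0--100, 0-01-0, 0-1-00, 00--00, 00010-, 00101-, 01-1-0, 010-10, 0100-1, 01001-, 1-1110, 10-001, 1000-1, 101-10, 10100-, 11-101, 11010-, 111-11, 1111-1
Minterm coverage:
  m0 ⊆ 00--00 [E]
  m4 ⊆ --0100,0--100,0-01-0,00--00,00010-
  m5 ⊆ 00010- [E]
  m6 ⊆ 0-01-0 [E]
  m8 ⊆ -010-0,0-1-00,00--00
  m10 ⊆ -010-0,00101-
  m11 ⊆ 00101- [E]
  m12 ⊆ 0--100,0-1-00,00--00
  m17 ⊆ 0100-1 [E]
  m18 ⊆ -10010,010-10,01001-
  m19 ⊆ 0100-1,01001-
  m20 ⊆ --0100,0--100,0-01-0,01-1-0
  m22 ⊆ 0-01-0,01-1-0,010-10
  m24 ⊆ 0-1-00 [E]
  m28 ⊆ 0--100,0-1-00,01-1-0
  m30 ⊆ -1111-,01-1-0
  m31 ⊆ -1111- [E]
  m33 ⊆ 10-001,1000-1
  m35 ⊆ 1000-1 [E]
  m36 ⊆ --0100 [E]
  m40 ⊆ -010-0,10100-
  m41 ⊆ 10-001,10100-
  m42 ⊆ -010-0,101-10
  m46 ⊆ 1-1110,101-10
  m50 ⊆ -10010 [E]
  m52 ⊆ --0100,11010-
  m53 ⊆ 11-101,11010-
  m59 ⊆ 111-11 [E]
  m61 ⊆ 11-101,1111-1
  m62 ⊆ -1111-,1-1110
  m63 ⊆ -1111-,111-11,1111-1
E = {--0100, -10010, -1111-, 0-01-0, 0-1-00, 00--00, 00010-, 00101-, 0100-1, 1000-1, 111-11}
Petrick residual → 101-10, 10100-, 11-101
Cover = c'de'f' + bc'd'ef' + bcde + a'c'df' + a'ce'f' + a'b'e'f' + a'b'c'de' + a'b'cd'e + a'bc'd'f + ab'c'd'f + ab'cef' + ab'cd'e' + abde'f + abcef  |cover|=14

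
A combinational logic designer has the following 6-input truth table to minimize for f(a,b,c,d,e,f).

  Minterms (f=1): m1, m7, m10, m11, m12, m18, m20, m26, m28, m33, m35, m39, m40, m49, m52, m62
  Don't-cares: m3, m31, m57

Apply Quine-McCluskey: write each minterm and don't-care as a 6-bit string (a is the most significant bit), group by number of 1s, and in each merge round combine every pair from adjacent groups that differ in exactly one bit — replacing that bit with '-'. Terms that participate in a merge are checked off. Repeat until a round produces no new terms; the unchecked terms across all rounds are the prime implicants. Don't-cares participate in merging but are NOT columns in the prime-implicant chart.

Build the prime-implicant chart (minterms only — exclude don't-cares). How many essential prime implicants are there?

7

[col 0] 000001*, 000011*, 000111*, 001010*, 001011*, 001100*, 010010*, 010100*, 011010*, 011100*, 011111, 100001*, 100011*, 100111*, 101000, 110001*, 110100*, 111001*, 111110
[col 1] -00001*, -00011*, -00111*, -10100, 0-1010, 0-1100, 00-011, 000-11*, 0000-1*, 00101-, 01-010, 01-100, 1-0001, 100-11*, 1000-1*, 11-001
[col 2] -00-11, -000-1
Prime implicants: -00-11, -000-1, -10100, 0-1010, 0-1100, 00-011, 00101-, 01-010, 01-100, 011111, 1-0001, 101000, 11-001, 111110
PI chart (minterm → PIs covering it):
  1 | -000-1  (sole → essential)
  7 | -00-11  (sole → essential)
  10 | 0-1010,00101-
  11 | 00-011,00101-
  12 | 0-1100  (sole → essential)
  18 | 01-010  (sole → essential)
  20 | -10100,01-100
  26 | 0-1010,01-010
  28 | 0-1100,01-100
  33 | -000-1,1-0001
  35 | -00-11,-000-1
  39 | -00-11  (sole → essential)
  40 | 101000  (sole → essential)
  49 | 1-0001,11-001
  52 | -10100  (sole → essential)
  62 | 111110  (sole → essential)
Essential prime implicants: -00-11, -000-1, -10100, 0-1100, 01-010, 101000, 111110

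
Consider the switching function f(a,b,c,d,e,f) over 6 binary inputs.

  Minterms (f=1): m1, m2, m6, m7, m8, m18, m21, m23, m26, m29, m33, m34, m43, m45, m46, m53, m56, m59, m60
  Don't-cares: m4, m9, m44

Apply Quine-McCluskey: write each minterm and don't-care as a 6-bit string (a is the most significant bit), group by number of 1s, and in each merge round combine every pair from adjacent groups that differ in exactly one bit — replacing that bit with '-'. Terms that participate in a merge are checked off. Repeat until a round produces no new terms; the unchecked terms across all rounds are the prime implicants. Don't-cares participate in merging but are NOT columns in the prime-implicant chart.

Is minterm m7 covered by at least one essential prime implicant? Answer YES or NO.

Round 0: 000001✓ 000010✓ 000100✓ 000110✓ 000111✓ 001000✓ 001001✓ 010010✓ 010101✓ 010111✓ 011010✓ 011101✓ 100001✓ 100010✓ 101011✓ 101100✓ 101101✓ 101110✓ 110101✓ 111000✓ 111011✓ 111100✓
Round 1: -00001 -00010 -10101 0-0010 0-0111 00-001 000-10 0001-0 00011- 00100- 01-010 01-101 0101-1 1-1011 1-1100 1011-0 10110- 111-00
PIs = {-00001, -00010, -10101, 0-0010, 0-0111, 00-001, 000-10, 0001-0, 00011-, 00100-, 01-010, 01-101, 0101-1, 1-1011, 1-1100, 1011-0, 10110-, 111-00}
Coverage chart:
  m1: -00001,00-001
  m2: -00010,0-0010,000-10
  m6: 000-10,0001-0,00011-
  m7: 0-0111,00011-
  m8: 00100- ←essential
  m18: 0-0010,01-010
  m21: -10101,01-101,0101-1
  m23: 0-0111,0101-1
  m26: 01-010 ←essential
  m29: 01-101 ←essential
  m33: -00001 ←essential
  m34: -00010 ←essential
  m43: 1-1011 ←essential
  m45: 10110- ←essential
  m46: 1011-0 ←essential
  m53: -10101 ←essential
  m56: 111-00 ←essential
  m59: 1-1011 ←essential
  m60: 1-1100,111-00
Essential: -00001, -00010, -10101, 00100-, 01-010, 01-101, 1-1011, 1011-0, 10110-, 111-00

NO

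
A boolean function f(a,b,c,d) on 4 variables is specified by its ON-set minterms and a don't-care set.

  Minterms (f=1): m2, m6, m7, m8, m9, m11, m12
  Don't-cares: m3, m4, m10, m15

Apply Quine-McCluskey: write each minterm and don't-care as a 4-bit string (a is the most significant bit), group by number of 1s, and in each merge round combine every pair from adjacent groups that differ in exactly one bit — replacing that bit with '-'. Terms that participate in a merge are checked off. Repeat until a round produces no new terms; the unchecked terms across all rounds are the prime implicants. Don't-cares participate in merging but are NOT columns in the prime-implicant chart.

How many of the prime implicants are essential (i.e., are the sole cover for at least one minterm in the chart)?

1

size-2^0 implicants → 0010(✓)  0011(✓)  0100(✓)  0110(✓)  0111(✓)  1000(✓)  1001(✓)  1010(✓)  1011(✓)  1100(✓)  1111(✓)
size-2^1 implicants → -010(✓)  -011(✓)  -100  -111(✓)  0-10(✓)  0-11(✓)  001-(✓)  01-0  011-(✓)  1-00  1-11(✓)  10-0(✓)  10-1(✓)  100-(✓)  101-(✓)
size-2^2 implicants → --11  -01-  0-1-  10--
Unchecked terms (primes): --11, -01-, -100, 0-1-, 01-0, 1-00, 10--
Minterm coverage:
  m2 ⊆ -01-,0-1-
  m6 ⊆ 0-1-,01-0
  m7 ⊆ --11,0-1-
  m8 ⊆ 1-00,10--
  m9 ⊆ 10-- [E]
  m11 ⊆ --11,-01-,10--
  m12 ⊆ -100,1-00
E = {10--}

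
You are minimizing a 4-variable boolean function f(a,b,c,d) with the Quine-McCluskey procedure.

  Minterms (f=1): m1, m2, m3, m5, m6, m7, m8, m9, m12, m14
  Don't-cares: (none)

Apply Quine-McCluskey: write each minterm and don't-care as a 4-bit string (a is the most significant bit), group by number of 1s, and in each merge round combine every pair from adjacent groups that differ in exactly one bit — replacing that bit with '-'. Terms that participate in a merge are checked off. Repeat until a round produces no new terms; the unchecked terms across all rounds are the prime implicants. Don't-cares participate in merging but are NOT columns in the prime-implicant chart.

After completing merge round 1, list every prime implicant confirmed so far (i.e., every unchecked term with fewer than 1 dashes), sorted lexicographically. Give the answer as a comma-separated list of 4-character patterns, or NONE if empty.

NONE

[col 0] 0001*, 0010*, 0011*, 0101*, 0110*, 0111*, 1000*, 1001*, 1100*, 1110*
[col 1] -001, -110, 0-01*, 0-10*, 0-11*, 00-1*, 001-*, 01-1*, 011-*, 1-00, 100-, 11-0
[col 2] 0--1, 0-1-
Prime implicants: -001, -110, 0--1, 0-1-, 1-00, 100-, 11-0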